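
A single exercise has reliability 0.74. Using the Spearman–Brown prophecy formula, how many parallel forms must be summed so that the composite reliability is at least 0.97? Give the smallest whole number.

k ≥ ρ*(1−ρ₁)/(ρ₁(1−ρ*)) = 0.97·0.26 / (0.74·0.03) = 11.360.
Smallest integer k = 12.

12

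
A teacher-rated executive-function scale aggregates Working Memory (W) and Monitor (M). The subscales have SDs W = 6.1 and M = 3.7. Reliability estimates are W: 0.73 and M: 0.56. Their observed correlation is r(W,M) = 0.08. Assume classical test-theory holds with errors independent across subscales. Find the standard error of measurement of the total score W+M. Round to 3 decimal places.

Var(total) = 50.9 + 3.6112 = 54.5112.
True-score variance = 34.8297 + 3.6112 = 38.4409, so reliability = 0.7052.
Error variance = 54.5112 − 38.4409 = 16.0703; SEM = √16.0703 = 4.009.

4.009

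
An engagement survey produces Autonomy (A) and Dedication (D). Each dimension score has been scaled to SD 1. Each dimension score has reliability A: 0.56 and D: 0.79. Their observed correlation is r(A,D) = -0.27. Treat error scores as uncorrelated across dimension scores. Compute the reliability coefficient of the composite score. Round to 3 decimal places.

0.555

Var(A+D) = 2 + 2·[(-0.27)] = 2 − 0.54 = 1.46.
Because errors are independent across components, Cov(Tᵢ,Tⱼ) = Cov(Xᵢ,Xⱼ); the off-diagonal part of the true-score variance is the same as above.
True-score variance = [0.56 + 0.79] − 0.54 = 1.35 − 0.54 = 0.81.
Reliability = 0.81 / 1.46 = 0.555.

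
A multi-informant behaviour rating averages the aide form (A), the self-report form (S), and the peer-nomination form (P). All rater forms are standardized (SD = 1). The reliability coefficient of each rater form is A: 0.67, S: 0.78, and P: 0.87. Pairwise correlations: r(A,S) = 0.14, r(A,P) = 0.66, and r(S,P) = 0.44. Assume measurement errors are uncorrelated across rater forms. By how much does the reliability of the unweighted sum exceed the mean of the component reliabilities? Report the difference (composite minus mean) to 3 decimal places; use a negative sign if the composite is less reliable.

0.103

Var(sum) = 3 + 2.48 = 5.48; true-score variance = 2.32 + 2.48 = 4.8; composite reliability = 0.8759.
Mean component reliability = 0.7733.
Difference = 0.8759 − 0.7733 = 0.103.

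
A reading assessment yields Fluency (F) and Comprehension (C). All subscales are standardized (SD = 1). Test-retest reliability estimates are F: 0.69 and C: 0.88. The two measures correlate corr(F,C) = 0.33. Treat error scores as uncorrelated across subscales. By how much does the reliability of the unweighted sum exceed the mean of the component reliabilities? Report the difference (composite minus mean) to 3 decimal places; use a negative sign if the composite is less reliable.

Var(sum) = 2 + 0.66 = 2.66; true-score variance = 1.57 + 0.66 = 2.23; composite reliability = 0.8383.
Mean component reliability = 0.7850.
Difference = 0.8383 − 0.7850 = 0.053.

0.053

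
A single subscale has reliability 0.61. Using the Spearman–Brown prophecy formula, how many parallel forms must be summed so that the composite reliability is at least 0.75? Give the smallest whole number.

2

k ≥ ρ*(1−ρ₁)/(ρ₁(1−ρ*)) = 0.75·0.39 / (0.61·0.25) = 1.918.
Smallest integer k = 2.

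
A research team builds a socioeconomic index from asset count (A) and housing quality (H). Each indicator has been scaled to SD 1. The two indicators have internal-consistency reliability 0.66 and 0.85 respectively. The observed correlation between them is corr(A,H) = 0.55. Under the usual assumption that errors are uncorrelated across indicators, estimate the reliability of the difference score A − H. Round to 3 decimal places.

Var(A−H) = 1 + 1 − 2·0.55 = 2 − 1.1 = 0.9.
Because errors are independent across components, Cov(Tᵢ,Tⱼ) = Cov(Xᵢ,Xⱼ); the off-diagonal part of the true-score variance is the same as above.
True-score variance = [0.66 + 0.85] − 1.1 = 1.51 − 1.1 = 0.41.
Reliability = 0.41 / 0.9 = 0.456.

0.456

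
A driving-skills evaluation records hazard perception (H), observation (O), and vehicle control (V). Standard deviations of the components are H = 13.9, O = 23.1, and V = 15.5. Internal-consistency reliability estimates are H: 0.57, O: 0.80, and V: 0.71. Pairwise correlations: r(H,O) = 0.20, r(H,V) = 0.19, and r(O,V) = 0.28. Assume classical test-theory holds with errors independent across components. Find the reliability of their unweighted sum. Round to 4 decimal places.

0.8117

Var(H+O+V) = 13.9² + 23.1² + 15.5² + 2·[13.9·23.1·0.20 + 13.9·15.5·0.19 + 23.1·15.5·0.28] = 967.07 + 410.815 = 1377.89.
Because errors are independent across components, Cov(Tᵢ,Tⱼ) = Cov(Xᵢ,Xⱼ); the off-diagonal part of the true-score variance is the same as above.
True-score variance = [13.9²·0.57 + 23.1²·0.80 + 15.5²·0.71] + 410.815 = 707.595 + 410.815 = 1118.41.
Reliability = 1118.41 / 1377.89 = 0.8117.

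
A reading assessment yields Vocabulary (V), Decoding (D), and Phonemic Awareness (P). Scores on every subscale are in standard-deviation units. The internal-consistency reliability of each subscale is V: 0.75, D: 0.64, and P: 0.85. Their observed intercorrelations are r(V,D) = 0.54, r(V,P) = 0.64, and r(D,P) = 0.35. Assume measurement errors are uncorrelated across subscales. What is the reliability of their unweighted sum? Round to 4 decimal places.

0.8746

Var(V+D+P) = 3 + 2·[0.54 + 0.64 + 0.35] = 3 + 3.06 = 6.06.
Because errors are independent across components, Cov(Tᵢ,Tⱼ) = Cov(Xᵢ,Xⱼ); the off-diagonal part of the true-score variance is the same as above.
True-score variance = [0.75 + 0.64 + 0.85] + 3.06 = 2.24 + 3.06 = 5.3.
Reliability = 5.3 / 6.06 = 0.8746.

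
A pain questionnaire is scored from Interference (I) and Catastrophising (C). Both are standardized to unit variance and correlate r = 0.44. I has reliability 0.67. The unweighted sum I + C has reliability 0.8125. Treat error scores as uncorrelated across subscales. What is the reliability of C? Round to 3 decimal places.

0.790

Var(I+C) = 2 + 2·0.44 = 2.880.
True-score variance = ρ_I + ρ_C + 2·0.44, so 0.8125 = (0.67 + ρ_C + 0.88) / 2.880.
ρ_C = 0.8125·2.880 − 0.67 − 0.88 = 0.790.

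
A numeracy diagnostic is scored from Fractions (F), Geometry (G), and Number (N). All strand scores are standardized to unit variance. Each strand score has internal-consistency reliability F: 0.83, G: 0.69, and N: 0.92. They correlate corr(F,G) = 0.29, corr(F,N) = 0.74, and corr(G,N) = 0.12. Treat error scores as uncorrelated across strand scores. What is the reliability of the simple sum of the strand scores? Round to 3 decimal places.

Var(F+G+N) = 3 + 2·[0.29 + 0.74 + 0.12] = 3 + 2.3 = 5.3.
Under uncorrelated errors the observed covariances equal the true-score covariances, so only the own-variance terms attenuate.
True-score variance = [0.83 + 0.69 + 0.92] + 2.3 = 2.44 + 2.3 = 4.74.
Reliability = 4.74 / 5.3 = 0.894.

0.894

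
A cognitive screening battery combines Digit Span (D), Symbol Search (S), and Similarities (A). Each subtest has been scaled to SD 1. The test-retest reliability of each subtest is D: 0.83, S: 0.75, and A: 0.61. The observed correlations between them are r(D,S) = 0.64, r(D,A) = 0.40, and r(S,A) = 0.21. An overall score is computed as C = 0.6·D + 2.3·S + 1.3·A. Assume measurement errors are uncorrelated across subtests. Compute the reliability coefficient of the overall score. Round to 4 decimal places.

Var(C) = 0.6² + 2.3² + 1.3² + 2·[1.38·0.64 + 0.78·0.40 + 2.99·0.21] = 7.34 + 3.6462 = 10.9862.
Under uncorrelated errors the observed covariances equal the true-score covariances, so only the own-variance terms attenuate.
True-score variance = [0.6²·0.83 + 2.3²·0.75 + 1.3²·0.61] + 3.6462 = 5.2972 + 3.6462 = 8.9434.
Reliability = 8.9434 / 10.9862 = 0.8141.

0.8141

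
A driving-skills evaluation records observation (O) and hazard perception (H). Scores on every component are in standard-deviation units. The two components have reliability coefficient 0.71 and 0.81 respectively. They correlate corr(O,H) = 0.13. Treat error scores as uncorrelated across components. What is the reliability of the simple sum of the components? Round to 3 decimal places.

0.788

Var(O+H) = 2 + 2·[0.13] = 2 + 0.26 = 2.26.
Under uncorrelated errors the observed covariances equal the true-score covariances, so only the own-variance terms attenuate.
True-score variance = [0.71 + 0.81] + 0.26 = 1.52 + 0.26 = 1.78.
Reliability = 1.78 / 2.26 = 0.788.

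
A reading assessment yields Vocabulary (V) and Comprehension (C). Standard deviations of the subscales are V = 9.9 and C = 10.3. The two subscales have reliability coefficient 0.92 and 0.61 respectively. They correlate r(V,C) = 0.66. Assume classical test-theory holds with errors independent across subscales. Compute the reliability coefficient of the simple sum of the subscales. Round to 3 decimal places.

Var(V+C) = 9.9² + 10.3² + 2·[9.9·10.3·0.66] = 204.1 + 134.6 = 338.7.
Because errors are independent across components, Cov(Tᵢ,Tⱼ) = Cov(Xᵢ,Xⱼ); the off-diagonal part of the true-score variance is the same as above.
True-score variance = [9.9²·0.92 + 10.3²·0.61] + 134.6 = 154.884 + 134.6 = 289.485.
Reliability = 289.485 / 338.7 = 0.855.

0.855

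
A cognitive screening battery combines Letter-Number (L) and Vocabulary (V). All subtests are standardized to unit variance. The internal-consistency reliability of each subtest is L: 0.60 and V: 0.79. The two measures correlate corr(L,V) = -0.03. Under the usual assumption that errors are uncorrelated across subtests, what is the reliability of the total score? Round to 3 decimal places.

0.686

Var(L+V) = 2 + 2·[(-0.03)] = 2 − 0.06 = 1.94.
With uncorrelated errors the cross-covariances are all true-score covariance, so they carry over unchanged; only the diagonal terms shrink to ρᵢσᵢ².
True-score variance = [0.60 + 0.79] − 0.06 = 1.39 − 0.06 = 1.33.
Reliability = 1.33 / 1.94 = 0.686.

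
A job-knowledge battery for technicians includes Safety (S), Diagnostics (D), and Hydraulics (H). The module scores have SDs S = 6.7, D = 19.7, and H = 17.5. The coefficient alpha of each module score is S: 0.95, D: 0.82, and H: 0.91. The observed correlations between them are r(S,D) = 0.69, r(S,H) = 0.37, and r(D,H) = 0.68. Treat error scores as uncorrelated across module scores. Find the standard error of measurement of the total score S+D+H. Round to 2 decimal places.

Var(total) = 739.23 + 737.771 = 1477.
True-score variance = 639.567 + 737.771 = 1377.34, so reliability = 0.9325.
Error variance = 1477 − 1377.34 = 99.6632; SEM = √99.6632 = 9.98.

9.98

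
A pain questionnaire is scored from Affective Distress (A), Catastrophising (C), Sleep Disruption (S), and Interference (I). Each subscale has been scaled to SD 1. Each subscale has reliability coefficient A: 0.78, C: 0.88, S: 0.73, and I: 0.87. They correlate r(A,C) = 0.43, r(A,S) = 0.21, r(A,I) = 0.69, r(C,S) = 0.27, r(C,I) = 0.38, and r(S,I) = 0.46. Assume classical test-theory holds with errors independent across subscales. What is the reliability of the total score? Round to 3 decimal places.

0.917

Var(A+C+S+I) = 4 + 2·[0.43 + 0.21 + 0.69 + 0.27 + 0.38 + 0.46] = 4 + 4.88 = 8.88.
Under uncorrelated errors the observed covariances equal the true-score covariances, so only the own-variance terms attenuate.
True-score variance = [0.78 + 0.88 + 0.73 + 0.87] + 4.88 = 3.26 + 4.88 = 8.14.
Reliability = 8.14 / 8.88 = 0.917.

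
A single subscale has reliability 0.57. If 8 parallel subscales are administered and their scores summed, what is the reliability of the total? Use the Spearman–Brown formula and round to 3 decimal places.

0.914

ρ_k = kρ / (1 + (k−1)ρ) = 8·0.57 / (1 + 7·0.57) = 4.560 / 4.990 = 0.914.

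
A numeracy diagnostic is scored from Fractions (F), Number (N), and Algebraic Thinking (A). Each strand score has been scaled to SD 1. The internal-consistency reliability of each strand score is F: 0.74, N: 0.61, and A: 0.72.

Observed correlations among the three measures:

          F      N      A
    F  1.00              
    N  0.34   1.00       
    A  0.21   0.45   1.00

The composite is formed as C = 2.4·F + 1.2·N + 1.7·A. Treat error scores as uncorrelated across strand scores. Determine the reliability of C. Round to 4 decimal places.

0.8161

Var(C) = 2.4² + 1.2² + 1.7² + 2·[2.88·0.34 + 4.08·0.21 + 2.04·0.45] = 10.09 + 5.508 = 15.598.
With uncorrelated errors the cross-covariances are all true-score covariance, so they carry over unchanged; only the diagonal terms shrink to ρᵢσᵢ².
True-score variance = [2.4²·0.74 + 1.2²·0.61 + 1.7²·0.72] + 5.508 = 7.2216 + 5.508 = 12.7296.
Reliability = 12.7296 / 15.598 = 0.8161.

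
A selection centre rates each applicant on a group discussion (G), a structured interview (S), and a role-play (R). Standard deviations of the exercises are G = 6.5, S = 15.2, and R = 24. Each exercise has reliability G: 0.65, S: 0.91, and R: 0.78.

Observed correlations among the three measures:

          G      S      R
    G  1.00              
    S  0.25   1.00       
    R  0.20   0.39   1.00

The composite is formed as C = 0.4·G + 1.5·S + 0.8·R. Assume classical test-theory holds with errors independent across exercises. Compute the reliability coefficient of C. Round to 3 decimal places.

Var(C) = 0.4²·6.5² + 1.5²·15.2² + 0.8²·24² + 2·[0.6·6.5·15.2·0.25 + 0.32·6.5·24·0.20 + 1.2·15.2·24·0.39] = 895.24 + 391.061 = 1286.3.
With uncorrelated errors the cross-covariances are all true-score covariance, so they carry over unchanged; only the diagonal terms shrink to ρᵢσᵢ².
True-score variance = [0.4²·6.5²·0.65 + 1.5²·15.2²·0.91 + 0.8²·24²·0.78] + 391.061 = 764.988 + 391.061 = 1156.05.
Reliability = 1156.05 / 1286.3 = 0.899.

0.899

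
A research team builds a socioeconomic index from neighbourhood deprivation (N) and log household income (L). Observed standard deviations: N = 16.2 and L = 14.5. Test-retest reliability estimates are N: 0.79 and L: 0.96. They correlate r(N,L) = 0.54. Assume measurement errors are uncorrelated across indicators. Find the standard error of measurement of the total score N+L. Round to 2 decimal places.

7.97

Var(total) = 472.69 + 253.692 = 726.382.
True-score variance = 409.168 + 253.692 = 662.86, so reliability = 0.9125.
Error variance = 726.382 − 662.86 = 63.5224; SEM = √63.5224 = 7.97.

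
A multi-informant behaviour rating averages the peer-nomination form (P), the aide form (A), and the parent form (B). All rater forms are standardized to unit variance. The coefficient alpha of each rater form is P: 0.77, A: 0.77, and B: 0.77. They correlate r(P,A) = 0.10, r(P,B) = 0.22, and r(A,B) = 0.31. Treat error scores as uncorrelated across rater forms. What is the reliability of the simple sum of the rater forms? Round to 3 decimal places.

0.838

Var(P+A+B) = 3 + 2·[0.10 + 0.22 + 0.31] = 3 + 1.26 = 4.26.
Because errors are independent across components, Cov(Tᵢ,Tⱼ) = Cov(Xᵢ,Xⱼ); the off-diagonal part of the true-score variance is the same as above.
True-score variance = [0.77 + 0.77 + 0.77] + 1.26 = 2.31 + 1.26 = 3.57.
Reliability = 3.57 / 4.26 = 0.838.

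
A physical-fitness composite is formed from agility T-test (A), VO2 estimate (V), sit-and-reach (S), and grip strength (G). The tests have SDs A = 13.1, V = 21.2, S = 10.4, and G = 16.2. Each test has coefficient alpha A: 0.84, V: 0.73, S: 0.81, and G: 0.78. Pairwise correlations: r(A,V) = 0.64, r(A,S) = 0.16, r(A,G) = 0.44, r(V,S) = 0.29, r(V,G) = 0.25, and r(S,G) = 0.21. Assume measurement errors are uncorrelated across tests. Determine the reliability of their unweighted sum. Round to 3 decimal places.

0.883

Var(A+V+S+G) = 13.1² + 21.2² + 10.4² + 16.2² + 2·[13.1·21.2·0.64 + 13.1·10.4·0.16 + 13.1·16.2·0.44 + 21.2·10.4·0.29 + 21.2·16.2·0.25 + 10.4·16.2·0.21] = 991.65 + 956.192 = 1947.84.
With uncorrelated errors the cross-covariances are all true-score covariance, so they carry over unchanged; only the diagonal terms shrink to ρᵢσᵢ².
True-score variance = [13.1²·0.84 + 21.2²·0.73 + 10.4²·0.81 + 16.2²·0.78] + 956.192 = 764.556 + 956.192 = 1720.75.
Reliability = 1720.75 / 1947.84 = 0.883.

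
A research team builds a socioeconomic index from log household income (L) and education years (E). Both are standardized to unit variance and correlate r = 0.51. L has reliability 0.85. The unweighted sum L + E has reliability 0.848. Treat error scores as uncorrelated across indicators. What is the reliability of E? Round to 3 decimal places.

0.691

Var(L+E) = 2 + 2·0.51 = 3.020.
True-score variance = ρ_L + ρ_E + 2·0.51, so 0.848 = (0.85 + ρ_E + 1.02) / 3.020.
ρ_E = 0.848·3.020 − 0.85 − 1.02 = 0.691.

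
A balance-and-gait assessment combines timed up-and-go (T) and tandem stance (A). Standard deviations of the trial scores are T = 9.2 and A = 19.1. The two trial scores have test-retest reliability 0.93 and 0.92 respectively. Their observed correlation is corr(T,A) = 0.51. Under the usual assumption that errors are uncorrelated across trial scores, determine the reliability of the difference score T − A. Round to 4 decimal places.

0.8701

Var(T−A) = 9.2² + 19.1² − 2·9.2·19.1·0.51 = 449.45 − 179.234 = 270.216.
Under uncorrelated errors the observed covariances equal the true-score covariances, so only the own-variance terms attenuate.
True-score variance = [9.2²·0.93 + 19.1²·0.92] − 179.234 = 414.34 − 179.234 = 235.106.
Reliability = 235.106 / 270.216 = 0.8701.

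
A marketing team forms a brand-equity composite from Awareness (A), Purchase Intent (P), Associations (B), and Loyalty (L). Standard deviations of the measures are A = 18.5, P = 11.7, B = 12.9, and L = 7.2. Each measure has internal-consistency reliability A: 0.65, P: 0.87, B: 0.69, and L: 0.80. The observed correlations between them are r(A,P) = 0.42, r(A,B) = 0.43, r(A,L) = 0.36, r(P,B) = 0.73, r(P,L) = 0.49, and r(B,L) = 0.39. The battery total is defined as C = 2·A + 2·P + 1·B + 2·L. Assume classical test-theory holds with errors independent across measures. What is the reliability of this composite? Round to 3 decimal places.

Var(C) = 2²·18.5² + 2²·11.7² + 12.9² + 2²·7.2² + 2·[4·18.5·11.7·0.42 + 2·18.5·12.9·0.43 + 4·18.5·7.2·0.36 + 2·11.7·12.9·0.73 + 4·11.7·7.2·0.49 + 2·12.9·7.2·0.39] = 2290.33 + 2437.2 = 4727.53.
Under uncorrelated errors the observed covariances equal the true-score covariances, so only the own-variance terms attenuate.
True-score variance = [2²·18.5²·0.65 + 2²·11.7²·0.87 + 12.9²·0.69 + 2²·7.2²·0.80] + 2437.2 = 1646.94 + 2437.2 = 4084.13.
Reliability = 4084.13 / 4727.53 = 0.864.

0.864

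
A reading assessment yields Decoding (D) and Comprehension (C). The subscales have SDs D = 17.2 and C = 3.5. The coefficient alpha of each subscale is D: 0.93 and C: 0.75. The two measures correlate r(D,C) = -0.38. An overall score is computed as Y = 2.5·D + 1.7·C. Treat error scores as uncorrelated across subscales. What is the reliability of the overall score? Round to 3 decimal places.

Var(Y) = 2.5²·17.2² + 1.7²·3.5² + 2·[4.25·17.2·3.5·(-0.38)] = 1884.4 − 194.446 = 1689.96.
Because errors are independent across components, Cov(Tᵢ,Tⱼ) = Cov(Xᵢ,Xⱼ); the off-diagonal part of the true-score variance is the same as above.
True-score variance = [2.5²·17.2²·0.93 + 1.7²·3.5²·0.75] − 194.446 = 1746.12 − 194.446 = 1551.68.
Reliability = 1551.68 / 1689.96 = 0.918.

0.918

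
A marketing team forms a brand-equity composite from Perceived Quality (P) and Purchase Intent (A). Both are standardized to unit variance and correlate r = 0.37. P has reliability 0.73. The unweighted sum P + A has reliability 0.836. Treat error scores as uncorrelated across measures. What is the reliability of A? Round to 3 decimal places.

Var(P+A) = 2 + 2·0.37 = 2.740.
True-score variance = ρ_P + ρ_A + 2·0.37, so 0.836 = (0.73 + ρ_A + 0.74) / 2.740.
ρ_A = 0.836·2.740 − 0.73 − 0.74 = 0.821.

0.821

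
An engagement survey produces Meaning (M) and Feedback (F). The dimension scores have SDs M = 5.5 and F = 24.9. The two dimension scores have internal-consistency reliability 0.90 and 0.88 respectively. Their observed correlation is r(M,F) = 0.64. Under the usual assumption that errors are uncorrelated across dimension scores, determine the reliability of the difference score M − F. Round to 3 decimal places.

0.837

Var(M−F) = 5.5² + 24.9² − 2·5.5·24.9·0.64 = 650.26 − 175.296 = 474.964.
Under uncorrelated errors the observed covariances equal the true-score covariances, so only the own-variance terms attenuate.
True-score variance = [5.5²·0.90 + 24.9²·0.88] − 175.296 = 572.834 − 175.296 = 397.538.
Reliability = 397.538 / 474.964 = 0.837.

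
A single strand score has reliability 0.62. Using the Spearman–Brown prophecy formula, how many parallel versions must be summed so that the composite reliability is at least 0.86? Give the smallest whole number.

4

k ≥ ρ*(1−ρ₁)/(ρ₁(1−ρ*)) = 0.86·0.38 / (0.62·0.14) = 3.765.
Smallest integer k = 4.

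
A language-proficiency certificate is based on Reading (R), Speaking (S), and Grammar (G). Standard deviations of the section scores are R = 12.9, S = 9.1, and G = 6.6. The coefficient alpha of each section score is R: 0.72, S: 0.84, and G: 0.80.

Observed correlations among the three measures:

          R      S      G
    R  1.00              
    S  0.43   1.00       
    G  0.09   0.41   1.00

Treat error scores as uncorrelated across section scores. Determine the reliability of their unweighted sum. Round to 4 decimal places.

0.8504

Var(R+S+G) = 12.9² + 9.1² + 6.6² + 2·[12.9·9.1·0.43 + 12.9·6.6·0.09 + 9.1·6.6·0.41] = 292.78 + 165.53 = 458.31.
Because errors are independent across components, Cov(Tᵢ,Tⱼ) = Cov(Xᵢ,Xⱼ); the off-diagonal part of the true-score variance is the same as above.
True-score variance = [12.9²·0.72 + 9.1²·0.84 + 6.6²·0.80] + 165.53 = 224.224 + 165.53 = 389.753.
Reliability = 389.753 / 458.31 = 0.8504.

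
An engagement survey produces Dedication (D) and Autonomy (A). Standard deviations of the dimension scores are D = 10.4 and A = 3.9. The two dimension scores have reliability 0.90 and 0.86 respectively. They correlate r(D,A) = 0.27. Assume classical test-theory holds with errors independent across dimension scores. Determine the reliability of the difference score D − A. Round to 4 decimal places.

Var(D−A) = 10.4² + 3.9² − 2·10.4·3.9·0.27 = 123.37 − 21.9024 = 101.468.
Under uncorrelated errors the observed covariances equal the true-score covariances, so only the own-variance terms attenuate.
True-score variance = [10.4²·0.90 + 3.9²·0.86] − 21.9024 = 110.425 − 21.9024 = 88.5222.
Reliability = 88.5222 / 101.468 = 0.8724.

0.8724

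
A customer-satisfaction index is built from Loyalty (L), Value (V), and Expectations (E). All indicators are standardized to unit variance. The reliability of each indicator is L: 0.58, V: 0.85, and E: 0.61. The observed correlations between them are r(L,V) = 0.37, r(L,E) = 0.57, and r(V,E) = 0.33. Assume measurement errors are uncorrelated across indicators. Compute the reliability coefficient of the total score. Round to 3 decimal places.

Var(L+V+E) = 3 + 2·[0.37 + 0.57 + 0.33] = 3 + 2.54 = 5.54.
Because errors are independent across components, Cov(Tᵢ,Tⱼ) = Cov(Xᵢ,Xⱼ); the off-diagonal part of the true-score variance is the same as above.
True-score variance = [0.58 + 0.85 + 0.61] + 2.54 = 2.04 + 2.54 = 4.58.
Reliability = 4.58 / 5.54 = 0.827.

0.827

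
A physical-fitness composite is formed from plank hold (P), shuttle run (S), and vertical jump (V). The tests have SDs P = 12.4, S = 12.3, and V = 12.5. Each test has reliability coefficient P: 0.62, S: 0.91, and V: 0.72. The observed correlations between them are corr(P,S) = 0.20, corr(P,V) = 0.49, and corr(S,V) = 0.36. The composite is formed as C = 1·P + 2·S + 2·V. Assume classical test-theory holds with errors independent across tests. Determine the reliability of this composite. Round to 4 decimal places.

0.8722

Var(C) = 12.4² + 2²·12.3² + 2²·12.5² + 2·[2·12.4·12.3·0.20 + 2·12.4·12.5·0.49 + 4·12.3·12.5·0.36] = 1383.92 + 868.616 = 2252.54.
Because errors are independent across components, Cov(Tᵢ,Tⱼ) = Cov(Xᵢ,Xⱼ); the off-diagonal part of the true-score variance is the same as above.
True-score variance = [12.4²·0.62 + 2²·12.3²·0.91 + 2²·12.5²·0.72] + 868.616 = 1096.03 + 868.616 = 1964.64.
Reliability = 1964.64 / 2252.54 = 0.8722.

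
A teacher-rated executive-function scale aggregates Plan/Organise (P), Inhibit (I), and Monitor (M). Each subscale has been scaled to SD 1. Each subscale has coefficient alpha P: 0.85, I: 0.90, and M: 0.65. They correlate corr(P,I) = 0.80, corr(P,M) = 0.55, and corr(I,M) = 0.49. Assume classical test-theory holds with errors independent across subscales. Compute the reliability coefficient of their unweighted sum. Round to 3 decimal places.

Var(P+I+M) = 3 + 2·[0.80 + 0.55 + 0.49] = 3 + 3.68 = 6.68.
Because errors are independent across components, Cov(Tᵢ,Tⱼ) = Cov(Xᵢ,Xⱼ); the off-diagonal part of the true-score variance is the same as above.
True-score variance = [0.85 + 0.90 + 0.65] + 3.68 = 2.4 + 3.68 = 6.08.
Reliability = 6.08 / 6.68 = 0.910.

0.910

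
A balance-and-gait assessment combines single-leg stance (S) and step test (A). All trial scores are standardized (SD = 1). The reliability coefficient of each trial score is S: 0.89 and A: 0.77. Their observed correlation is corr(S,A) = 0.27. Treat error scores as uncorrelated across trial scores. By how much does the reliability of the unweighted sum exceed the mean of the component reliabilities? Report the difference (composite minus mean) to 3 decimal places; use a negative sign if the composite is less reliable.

0.036

Var(sum) = 2 + 0.54 = 2.54; true-score variance = 1.66 + 0.54 = 2.2; composite reliability = 0.8661.
Mean component reliability = 0.8300.
Difference = 0.8661 − 0.8300 = 0.036.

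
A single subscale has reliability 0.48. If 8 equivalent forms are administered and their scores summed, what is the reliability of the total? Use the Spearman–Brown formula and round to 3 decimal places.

ρ_k = kρ / (1 + (k−1)ρ) = 8·0.48 / (1 + 7·0.48) = 3.840 / 4.360 = 0.881.

0.881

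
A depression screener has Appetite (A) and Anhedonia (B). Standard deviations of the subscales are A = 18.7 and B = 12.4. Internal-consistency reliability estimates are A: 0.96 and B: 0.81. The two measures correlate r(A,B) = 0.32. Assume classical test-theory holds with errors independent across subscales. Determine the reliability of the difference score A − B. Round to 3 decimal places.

Var(A−B) = 18.7² + 12.4² − 2·18.7·12.4·0.32 = 503.45 − 148.403 = 355.047.
Under uncorrelated errors the observed covariances equal the true-score covariances, so only the own-variance terms attenuate.
True-score variance = [18.7²·0.96 + 12.4²·0.81] − 148.403 = 460.248 − 148.403 = 311.845.
Reliability = 311.845 / 355.047 = 0.878.

0.878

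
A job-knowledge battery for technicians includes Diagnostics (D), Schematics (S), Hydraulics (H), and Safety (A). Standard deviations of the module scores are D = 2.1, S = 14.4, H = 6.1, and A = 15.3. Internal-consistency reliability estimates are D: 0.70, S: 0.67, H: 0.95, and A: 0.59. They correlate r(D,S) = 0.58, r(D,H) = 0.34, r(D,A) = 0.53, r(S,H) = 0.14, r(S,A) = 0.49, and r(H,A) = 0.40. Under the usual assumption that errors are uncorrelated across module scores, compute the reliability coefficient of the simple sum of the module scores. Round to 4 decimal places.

Var(D+S+H+A) = 2.1² + 14.4² + 6.1² + 15.3² + 2·[2.1·14.4·0.58 + 2.1·6.1·0.34 + 2.1·15.3·0.53 + 14.4·6.1·0.14 + 14.4·15.3·0.49 + 6.1·15.3·0.40] = 483.07 + 393.02 = 876.09.
Under uncorrelated errors the observed covariances equal the true-score covariances, so only the own-variance terms attenuate.
True-score variance = [2.1²·0.70 + 14.4²·0.67 + 6.1²·0.95 + 15.3²·0.59] + 393.02 = 315.481 + 393.02 = 708.501.
Reliability = 708.501 / 876.09 = 0.8087.

0.8087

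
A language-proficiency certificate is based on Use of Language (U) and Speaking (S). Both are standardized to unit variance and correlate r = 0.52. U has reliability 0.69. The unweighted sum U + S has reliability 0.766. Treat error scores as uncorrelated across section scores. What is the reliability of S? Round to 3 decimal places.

Var(U+S) = 2 + 2·0.52 = 3.040.
True-score variance = ρ_U + ρ_S + 2·0.52, so 0.766 = (0.69 + ρ_S + 1.04) / 3.040.
ρ_S = 0.766·3.040 − 0.69 − 1.04 = 0.599.

0.599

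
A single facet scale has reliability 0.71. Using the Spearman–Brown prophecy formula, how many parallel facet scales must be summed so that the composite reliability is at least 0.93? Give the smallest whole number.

6

k ≥ ρ*(1−ρ₁)/(ρ₁(1−ρ*)) = 0.93·0.29 / (0.71·0.07) = 5.427.
Smallest integer k = 6.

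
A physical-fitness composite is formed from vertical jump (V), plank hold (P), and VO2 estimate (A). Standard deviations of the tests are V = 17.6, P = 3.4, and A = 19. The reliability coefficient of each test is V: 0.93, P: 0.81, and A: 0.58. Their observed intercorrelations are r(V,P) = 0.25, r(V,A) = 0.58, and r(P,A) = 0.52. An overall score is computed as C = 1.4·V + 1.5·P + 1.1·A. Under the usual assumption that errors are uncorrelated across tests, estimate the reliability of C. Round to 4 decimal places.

0.8746

Var(C) = 1.4²·17.6² + 1.5²·3.4² + 1.1²·19² + 2·[2.1·17.6·3.4·0.25 + 1.54·17.6·19·0.58 + 1.65·3.4·19·0.52] = 1069.95 + 771.058 = 1841.01.
Under uncorrelated errors the observed covariances equal the true-score covariances, so only the own-variance terms attenuate.
True-score variance = [1.4²·17.6²·0.93 + 1.5²·3.4²·0.81 + 1.1²·19²·0.58] + 771.058 = 839.048 + 771.058 = 1610.11.
Reliability = 1610.11 / 1841.01 = 0.8746.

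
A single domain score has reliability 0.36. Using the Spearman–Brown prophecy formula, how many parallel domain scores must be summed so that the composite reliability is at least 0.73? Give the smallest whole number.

k ≥ ρ*(1−ρ₁)/(ρ₁(1−ρ*)) = 0.73·0.64 / (0.36·0.27) = 4.807.
Smallest integer k = 5.

5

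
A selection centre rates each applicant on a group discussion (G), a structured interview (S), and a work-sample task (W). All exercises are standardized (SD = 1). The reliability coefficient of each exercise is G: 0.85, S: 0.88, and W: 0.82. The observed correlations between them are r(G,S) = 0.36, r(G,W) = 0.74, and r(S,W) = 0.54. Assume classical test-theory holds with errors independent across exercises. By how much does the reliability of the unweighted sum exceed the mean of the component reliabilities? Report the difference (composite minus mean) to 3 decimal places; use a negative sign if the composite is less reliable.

Var(sum) = 3 + 3.28 = 6.28; true-score variance = 2.55 + 3.28 = 5.83; composite reliability = 0.9283.
Mean component reliability = 0.8500.
Difference = 0.9283 − 0.8500 = 0.078.

0.078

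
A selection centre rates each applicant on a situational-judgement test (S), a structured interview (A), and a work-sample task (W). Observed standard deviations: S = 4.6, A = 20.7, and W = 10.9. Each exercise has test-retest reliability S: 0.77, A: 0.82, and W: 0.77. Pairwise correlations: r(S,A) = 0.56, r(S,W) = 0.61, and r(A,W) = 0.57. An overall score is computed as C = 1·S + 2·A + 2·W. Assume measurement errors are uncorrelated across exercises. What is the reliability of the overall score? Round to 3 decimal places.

0.882

Var(C) = 4.6² + 2²·20.7² + 2²·10.9² + 2·[2·4.6·20.7·0.56 + 2·4.6·10.9·0.61 + 4·20.7·10.9·0.57] = 2210.36 + 1364.51 = 3574.87.
With uncorrelated errors the cross-covariances are all true-score covariance, so they carry over unchanged; only the diagonal terms shrink to ρᵢσᵢ².
True-score variance = [4.6²·0.77 + 2²·20.7²·0.82 + 2²·10.9²·0.77] + 1364.51 = 1787.68 + 1364.51 = 3152.18.
Reliability = 3152.18 / 3574.87 = 0.882.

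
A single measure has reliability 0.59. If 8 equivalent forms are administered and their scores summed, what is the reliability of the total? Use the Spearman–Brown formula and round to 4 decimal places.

0.9201

ρ_k = kρ / (1 + (k−1)ρ) = 8·0.59 / (1 + 7·0.59) = 4.720 / 5.130 = 0.9201.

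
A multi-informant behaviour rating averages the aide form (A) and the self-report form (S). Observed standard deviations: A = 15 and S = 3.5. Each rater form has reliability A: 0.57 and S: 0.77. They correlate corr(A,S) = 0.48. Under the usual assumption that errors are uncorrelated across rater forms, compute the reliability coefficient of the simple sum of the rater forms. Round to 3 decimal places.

0.654

Var(A+S) = 15² + 3.5² + 2·[15·3.5·0.48] = 237.25 + 50.4 = 287.65.
Under uncorrelated errors the observed covariances equal the true-score covariances, so only the own-variance terms attenuate.
True-score variance = [15²·0.57 + 3.5²·0.77] + 50.4 = 137.683 + 50.4 = 188.083.
Reliability = 188.083 / 287.65 = 0.654.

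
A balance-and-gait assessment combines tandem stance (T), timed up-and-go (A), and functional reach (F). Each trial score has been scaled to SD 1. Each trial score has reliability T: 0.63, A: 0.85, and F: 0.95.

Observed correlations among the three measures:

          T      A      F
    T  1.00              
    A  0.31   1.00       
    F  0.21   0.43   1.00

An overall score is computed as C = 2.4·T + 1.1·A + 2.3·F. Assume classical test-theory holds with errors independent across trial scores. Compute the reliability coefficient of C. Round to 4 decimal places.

0.8599

Var(C) = 2.4² + 1.1² + 2.3² + 2·[2.64·0.31 + 5.52·0.21 + 2.53·0.43] = 12.26 + 6.131 = 18.391.
With uncorrelated errors the cross-covariances are all true-score covariance, so they carry over unchanged; only the diagonal terms shrink to ρᵢσᵢ².
True-score variance = [2.4²·0.63 + 1.1²·0.85 + 2.3²·0.95] + 6.131 = 9.6828 + 6.131 = 15.8138.
Reliability = 15.8138 / 18.391 = 0.8599.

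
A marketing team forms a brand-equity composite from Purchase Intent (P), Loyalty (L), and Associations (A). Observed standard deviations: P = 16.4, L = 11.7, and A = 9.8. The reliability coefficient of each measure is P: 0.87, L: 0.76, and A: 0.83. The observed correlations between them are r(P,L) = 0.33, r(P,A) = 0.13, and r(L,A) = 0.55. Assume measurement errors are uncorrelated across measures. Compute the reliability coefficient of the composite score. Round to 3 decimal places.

0.894

Var(P+L+A) = 16.4² + 11.7² + 9.8² + 2·[16.4·11.7·0.33 + 16.4·9.8·0.13 + 11.7·9.8·0.55] = 501.89 + 294.554 = 796.444.
Under uncorrelated errors the observed covariances equal the true-score covariances, so only the own-variance terms attenuate.
True-score variance = [16.4²·0.87 + 11.7²·0.76 + 9.8²·0.83] + 294.554 = 417.745 + 294.554 = 712.299.
Reliability = 712.299 / 796.444 = 0.894.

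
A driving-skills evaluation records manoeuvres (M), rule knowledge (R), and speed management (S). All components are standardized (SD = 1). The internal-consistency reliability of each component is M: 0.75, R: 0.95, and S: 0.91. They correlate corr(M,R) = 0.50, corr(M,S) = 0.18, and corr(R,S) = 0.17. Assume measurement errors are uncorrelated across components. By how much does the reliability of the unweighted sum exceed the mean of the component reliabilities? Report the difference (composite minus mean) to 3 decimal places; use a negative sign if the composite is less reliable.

0.047

Var(sum) = 3 + 1.7 = 4.7; true-score variance = 2.61 + 1.7 = 4.31; composite reliability = 0.9170.
Mean component reliability = 0.8700.
Difference = 0.9170 − 0.8700 = 0.047.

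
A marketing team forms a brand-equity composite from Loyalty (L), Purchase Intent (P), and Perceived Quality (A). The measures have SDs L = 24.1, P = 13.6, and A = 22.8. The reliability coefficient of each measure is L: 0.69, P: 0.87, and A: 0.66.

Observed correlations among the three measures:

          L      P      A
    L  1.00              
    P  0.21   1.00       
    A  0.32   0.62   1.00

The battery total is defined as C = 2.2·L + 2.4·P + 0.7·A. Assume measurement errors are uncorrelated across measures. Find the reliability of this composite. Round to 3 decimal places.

0.819

Var(C) = 2.2²·24.1² + 2.4²·13.6² + 0.7²·22.8² + 2·[5.28·24.1·13.6·0.21 + 1.54·24.1·22.8·0.32 + 1.68·13.6·22.8·0.62] = 4131.21 + 1914.37 = 6045.58.
Because errors are independent across components, Cov(Tᵢ,Tⱼ) = Cov(Xᵢ,Xⱼ); the off-diagonal part of the true-score variance is the same as above.
True-score variance = [2.2²·24.1²·0.69 + 2.4²·13.6²·0.87 + 0.7²·22.8²·0.66] + 1914.37 = 3034.66 + 1914.37 = 4949.03.
Reliability = 4949.03 / 6045.58 = 0.819.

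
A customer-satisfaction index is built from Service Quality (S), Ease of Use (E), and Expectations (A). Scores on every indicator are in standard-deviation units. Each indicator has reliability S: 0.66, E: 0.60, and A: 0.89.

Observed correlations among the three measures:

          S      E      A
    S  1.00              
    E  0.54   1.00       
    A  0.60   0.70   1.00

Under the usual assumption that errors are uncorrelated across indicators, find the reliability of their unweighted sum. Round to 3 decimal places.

0.873

Var(S+E+A) = 3 + 2·[0.54 + 0.60 + 0.70] = 3 + 3.68 = 6.68.
With uncorrelated errors the cross-covariances are all true-score covariance, so they carry over unchanged; only the diagonal terms shrink to ρᵢσᵢ².
True-score variance = [0.66 + 0.60 + 0.89] + 3.68 = 2.15 + 3.68 = 5.83.
Reliability = 5.83 / 6.68 = 0.873.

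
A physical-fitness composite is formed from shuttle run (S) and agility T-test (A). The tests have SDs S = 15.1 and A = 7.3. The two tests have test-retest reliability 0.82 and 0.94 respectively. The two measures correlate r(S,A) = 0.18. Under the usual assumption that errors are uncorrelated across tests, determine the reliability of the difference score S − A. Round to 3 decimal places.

Var(S−A) = 15.1² + 7.3² − 2·15.1·7.3·0.18 = 281.3 − 39.6828 = 241.617.
Because errors are independent across components, Cov(Tᵢ,Tⱼ) = Cov(Xᵢ,Xⱼ); the off-diagonal part of the true-score variance is the same as above.
True-score variance = [15.1²·0.82 + 7.3²·0.94] − 39.6828 = 237.061 − 39.6828 = 197.378.
Reliability = 197.378 / 241.617 = 0.817.

0.817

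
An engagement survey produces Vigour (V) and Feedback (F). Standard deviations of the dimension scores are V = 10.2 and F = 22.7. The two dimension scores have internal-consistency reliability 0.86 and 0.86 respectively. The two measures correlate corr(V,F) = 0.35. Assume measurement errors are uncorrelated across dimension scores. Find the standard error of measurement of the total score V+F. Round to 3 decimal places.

9.312

Var(total) = 619.33 + 162.078 = 781.408.
True-score variance = 532.624 + 162.078 = 694.702, so reliability = 0.8890.
Error variance = 781.408 − 694.702 = 86.7062; SEM = √86.7062 = 9.312.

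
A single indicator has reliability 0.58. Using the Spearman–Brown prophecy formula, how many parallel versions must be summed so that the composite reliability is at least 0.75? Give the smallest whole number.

k ≥ ρ*(1−ρ₁)/(ρ₁(1−ρ*)) = 0.75·0.42 / (0.58·0.25) = 2.172.
Smallest integer k = 3.

3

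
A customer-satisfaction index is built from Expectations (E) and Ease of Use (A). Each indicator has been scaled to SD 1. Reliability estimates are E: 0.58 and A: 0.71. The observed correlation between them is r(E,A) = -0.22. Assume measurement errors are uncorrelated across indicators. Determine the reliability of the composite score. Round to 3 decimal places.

Var(E+A) = 2 + 2·[(-0.22)] = 2 − 0.44 = 1.56.
Under uncorrelated errors the observed covariances equal the true-score covariances, so only the own-variance terms attenuate.
True-score variance = [0.58 + 0.71] − 0.44 = 1.29 − 0.44 = 0.85.
Reliability = 0.85 / 1.56 = 0.545.

0.545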